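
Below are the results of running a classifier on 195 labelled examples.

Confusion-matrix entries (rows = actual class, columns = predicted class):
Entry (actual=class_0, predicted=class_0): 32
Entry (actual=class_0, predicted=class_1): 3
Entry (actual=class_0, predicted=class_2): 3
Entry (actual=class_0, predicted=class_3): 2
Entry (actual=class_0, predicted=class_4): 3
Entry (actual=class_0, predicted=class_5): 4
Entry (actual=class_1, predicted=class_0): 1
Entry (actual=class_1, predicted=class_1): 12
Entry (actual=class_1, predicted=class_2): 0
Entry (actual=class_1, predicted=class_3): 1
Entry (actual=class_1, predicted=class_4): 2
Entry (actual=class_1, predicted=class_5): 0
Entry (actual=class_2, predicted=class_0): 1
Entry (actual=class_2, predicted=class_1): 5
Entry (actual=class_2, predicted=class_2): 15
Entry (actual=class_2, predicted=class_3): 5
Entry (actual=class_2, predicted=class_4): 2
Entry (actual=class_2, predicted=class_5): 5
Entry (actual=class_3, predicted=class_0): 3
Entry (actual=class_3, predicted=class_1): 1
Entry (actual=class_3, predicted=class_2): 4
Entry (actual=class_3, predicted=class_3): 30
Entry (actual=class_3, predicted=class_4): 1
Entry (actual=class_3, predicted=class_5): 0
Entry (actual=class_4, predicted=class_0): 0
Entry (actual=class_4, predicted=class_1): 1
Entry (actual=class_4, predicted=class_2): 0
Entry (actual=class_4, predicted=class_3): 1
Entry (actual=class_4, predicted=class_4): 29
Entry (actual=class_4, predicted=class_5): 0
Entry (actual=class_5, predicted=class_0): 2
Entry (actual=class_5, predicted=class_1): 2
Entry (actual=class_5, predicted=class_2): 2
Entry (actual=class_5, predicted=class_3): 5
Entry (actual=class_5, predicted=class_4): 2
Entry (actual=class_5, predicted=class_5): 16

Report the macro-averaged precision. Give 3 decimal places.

Per-class precision (TP/(TP+FP)):
  class_0: TP=32, FP=1+1+3+0+2=7 → 32/39 = 0.8205
  class_1: TP=12, FP=3+5+1+1+2=12 → 12/24 = 0.5000
  class_2: TP=15, FP=3+0+4+0+2=9 → 15/24 = 0.6250
  class_3: TP=30, FP=2+1+5+1+5=14 → 30/44 = 0.6818
  class_4: TP=29, FP=3+2+2+1+2=10 → 29/39 = 0.7436
  class_5: TP=16, FP=4+0+5+0+0=9 → 16/25 = 0.6400
Macro-precision = mean = (0.8205 + 0.5000 + 0.6250 + 0.6818 + 0.7436 + 0.6400) / 6 = 0.668

0.668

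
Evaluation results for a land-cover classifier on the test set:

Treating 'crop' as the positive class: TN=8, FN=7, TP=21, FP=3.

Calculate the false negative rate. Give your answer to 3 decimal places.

0.250

FNR = FN/(FN+TP) = 7/(7+21) = 0.250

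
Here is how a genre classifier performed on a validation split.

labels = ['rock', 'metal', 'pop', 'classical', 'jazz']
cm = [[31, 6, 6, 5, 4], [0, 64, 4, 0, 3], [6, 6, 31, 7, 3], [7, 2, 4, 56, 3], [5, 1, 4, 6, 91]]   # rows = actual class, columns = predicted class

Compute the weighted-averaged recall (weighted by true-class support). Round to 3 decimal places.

0.769

Per-class recall (TP/(TP+FN)):
  rock: TP=31, FN=6+6+5+4=21 → 31/52 = 0.5962
  metal: TP=64, FN=0+4+0+3=7 → 64/71 = 0.9014
  pop: TP=31, FN=6+6+7+3=22 → 31/53 = 0.5849
  classical: TP=56, FN=7+2+4+3=16 → 56/72 = 0.7778
  jazz: TP=91, FN=5+1+4+6=16 → 91/107 = 0.8505
Weighted-recall = Σ (supportᵢ/N)·recallᵢ with N=355: (52/355)·0.5962 + (71/355)·0.9014 + (53/355)·0.5849 + (72/355)·0.7778 + (107/355)·0.8505 = 0.769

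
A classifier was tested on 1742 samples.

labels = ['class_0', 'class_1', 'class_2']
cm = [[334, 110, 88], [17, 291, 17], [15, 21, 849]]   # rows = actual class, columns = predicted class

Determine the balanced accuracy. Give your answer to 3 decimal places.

0.828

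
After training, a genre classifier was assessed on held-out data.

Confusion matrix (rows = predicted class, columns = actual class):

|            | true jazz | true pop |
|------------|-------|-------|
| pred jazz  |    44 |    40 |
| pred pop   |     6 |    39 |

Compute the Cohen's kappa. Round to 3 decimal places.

Observed agreement pₒ = trace/N = 83/129 = 0.6434
Expected agreement pₑ = Σ (rowᵢ·colᵢ)/N² = (50·84 + 79·45)/129² = 0.4660
κ = (pₒ − pₑ)/(1 − pₑ) = (0.6434 − 0.4660)/(1 − 0.4660) = 0.332

0.332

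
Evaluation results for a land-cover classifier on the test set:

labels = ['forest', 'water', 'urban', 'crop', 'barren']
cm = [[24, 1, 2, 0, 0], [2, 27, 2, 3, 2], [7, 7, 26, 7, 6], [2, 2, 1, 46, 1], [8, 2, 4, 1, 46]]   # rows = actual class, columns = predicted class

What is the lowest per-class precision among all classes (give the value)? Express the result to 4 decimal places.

0.5581

Per-class precision (TP/(TP+FP)):
  forest: TP=24, FP=2+7+2+8=19 → 24/43 = 0.55814
  water: TP=27, FP=1+7+2+2=12 → 27/39 = 0.69231
  urban: TP=26, FP=2+2+1+4=9 → 26/35 = 0.74286
  crop: TP=46, FP=0+3+7+1=11 → 46/57 = 0.80702
  barren: TP=46, FP=0+2+6+1=9 → 46/55 = 0.83636
Lowest is class 'forest' with precision = 0.5581.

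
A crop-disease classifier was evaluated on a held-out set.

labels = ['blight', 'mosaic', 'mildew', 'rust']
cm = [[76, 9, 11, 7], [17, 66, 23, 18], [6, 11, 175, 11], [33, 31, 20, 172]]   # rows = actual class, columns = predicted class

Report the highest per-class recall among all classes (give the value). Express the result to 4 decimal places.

Per-class recall (TP/(TP+FN)):
  blight: TP=76, FN=9+11+7=27 → 76/103 = 0.73786
  mosaic: TP=66, FN=17+23+18=58 → 66/124 = 0.53226
  mildew: TP=175, FN=6+11+11=28 → 175/203 = 0.86207
  rust: TP=172, FN=33+31+20=84 → 172/256 = 0.67188
Highest is class 'mildew' with recall = 0.8621.

0.8621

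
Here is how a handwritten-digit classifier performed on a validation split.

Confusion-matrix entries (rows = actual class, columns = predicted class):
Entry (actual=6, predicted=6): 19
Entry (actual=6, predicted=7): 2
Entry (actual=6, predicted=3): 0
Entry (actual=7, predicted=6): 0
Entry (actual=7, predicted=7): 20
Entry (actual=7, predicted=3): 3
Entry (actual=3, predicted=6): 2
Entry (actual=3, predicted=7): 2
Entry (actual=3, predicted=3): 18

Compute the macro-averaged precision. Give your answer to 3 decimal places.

0.865

Per-class precision (TP/(TP+FP)):
  6: TP=19, FP=0+2=2 → 19/21 = 0.9048
  7: TP=20, FP=2+2=4 → 20/24 = 0.8333
  3: TP=18, FP=0+3=3 → 18/21 = 0.8571
Macro-precision = mean = (0.9048 + 0.8333 + 0.8571) / 3 = 0.865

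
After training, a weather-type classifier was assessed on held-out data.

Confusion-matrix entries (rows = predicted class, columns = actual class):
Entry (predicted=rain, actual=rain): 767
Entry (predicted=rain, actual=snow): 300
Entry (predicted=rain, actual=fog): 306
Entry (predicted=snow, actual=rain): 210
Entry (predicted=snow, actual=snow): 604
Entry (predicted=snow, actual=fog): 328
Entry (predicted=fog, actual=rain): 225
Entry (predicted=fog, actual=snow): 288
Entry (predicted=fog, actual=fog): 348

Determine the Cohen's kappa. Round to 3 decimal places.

Observed agreement pₒ = trace/N = 1719/3376 = 0.5092
Expected agreement pₑ = Σ (rowᵢ·colᵢ)/N² = (1202·1373 + 1192·1142 + 982·861)/3376² = 0.3384
κ = (pₒ − pₑ)/(1 − pₑ) = (0.5092 − 0.3384)/(1 − 0.3384) = 0.258

0.258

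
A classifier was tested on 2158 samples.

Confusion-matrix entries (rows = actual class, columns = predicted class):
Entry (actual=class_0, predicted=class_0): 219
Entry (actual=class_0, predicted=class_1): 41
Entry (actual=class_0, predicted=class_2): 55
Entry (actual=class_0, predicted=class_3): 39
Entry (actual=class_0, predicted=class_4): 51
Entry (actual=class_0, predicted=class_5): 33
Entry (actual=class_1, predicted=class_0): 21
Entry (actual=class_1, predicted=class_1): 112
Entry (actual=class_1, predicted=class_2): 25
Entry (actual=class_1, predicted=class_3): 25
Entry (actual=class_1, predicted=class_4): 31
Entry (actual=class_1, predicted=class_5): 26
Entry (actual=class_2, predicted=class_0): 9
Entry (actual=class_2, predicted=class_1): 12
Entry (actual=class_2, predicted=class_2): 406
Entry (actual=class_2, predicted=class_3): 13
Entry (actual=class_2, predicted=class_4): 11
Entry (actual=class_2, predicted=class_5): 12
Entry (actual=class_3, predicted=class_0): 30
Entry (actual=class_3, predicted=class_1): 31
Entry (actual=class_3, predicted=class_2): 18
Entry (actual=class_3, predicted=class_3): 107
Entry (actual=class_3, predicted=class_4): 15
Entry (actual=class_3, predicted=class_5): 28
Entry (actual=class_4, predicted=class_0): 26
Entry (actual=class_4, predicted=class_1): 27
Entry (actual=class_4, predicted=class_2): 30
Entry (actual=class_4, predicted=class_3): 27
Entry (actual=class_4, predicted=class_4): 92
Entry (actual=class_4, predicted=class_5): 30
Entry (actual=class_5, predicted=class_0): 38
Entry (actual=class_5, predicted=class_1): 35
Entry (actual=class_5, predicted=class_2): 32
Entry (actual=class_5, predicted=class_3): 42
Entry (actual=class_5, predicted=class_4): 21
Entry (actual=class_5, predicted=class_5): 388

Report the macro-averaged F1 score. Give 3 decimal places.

0.562

Per-class F1 score (2·TP/(2·TP+FP+FN)):
  class_0: TP=219, FP=21+9+30+26+38=124, FN=41+55+39+51+33=219 → 438/781 = 0.5608
  class_1: TP=112, FP=41+12+31+27+35=146, FN=21+25+25+31+26=128 → 224/498 = 0.4498
  class_2: TP=406, FP=55+25+18+30+32=160, FN=9+12+13+11+12=57 → 812/1029 = 0.7891
  class_3: TP=107, FP=39+25+13+27+42=146, FN=30+31+18+15+28=122 → 214/482 = 0.4440
  class_4: TP=92, FP=51+31+11+15+21=129, FN=26+27+30+27+30=140 → 184/453 = 0.4062
  class_5: TP=388, FP=33+26+12+28+30=129, FN=38+35+32+42+21=168 → 776/1073 = 0.7232
Macro-F1 score = mean = (0.5608 + 0.4498 + 0.7891 + 0.4440 + 0.4062 + 0.7232) / 6 = 0.562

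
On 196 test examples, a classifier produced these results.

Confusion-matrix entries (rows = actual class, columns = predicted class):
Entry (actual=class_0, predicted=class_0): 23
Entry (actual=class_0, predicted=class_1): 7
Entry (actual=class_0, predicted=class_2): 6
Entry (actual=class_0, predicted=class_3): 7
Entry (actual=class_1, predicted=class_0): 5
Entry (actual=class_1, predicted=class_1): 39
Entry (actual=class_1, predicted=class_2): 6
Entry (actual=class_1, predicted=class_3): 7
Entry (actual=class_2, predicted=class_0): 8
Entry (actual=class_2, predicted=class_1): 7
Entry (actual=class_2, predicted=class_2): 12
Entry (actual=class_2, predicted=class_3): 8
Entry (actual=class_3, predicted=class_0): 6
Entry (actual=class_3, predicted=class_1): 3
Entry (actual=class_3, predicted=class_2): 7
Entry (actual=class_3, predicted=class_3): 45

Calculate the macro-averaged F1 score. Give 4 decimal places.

Per-class F1 score (2·TP/(2·TP+FP+FN)):
  class_0: TP=23, FP=5+8+6=19, FN=7+6+7=20 → 46/85 = 0.54118
  class_1: TP=39, FP=7+7+3=17, FN=5+6+7=18 → 78/113 = 0.69027
  class_2: TP=12, FP=6+6+7=19, FN=8+7+8=23 → 24/66 = 0.36364
  class_3: TP=45, FP=7+7+8=22, FN=6+3+7=16 → 90/128 = 0.70313
Macro-F1 score = mean = (0.54118 + 0.69027 + 0.36364 + 0.70313) / 4 = 0.5746

0.5746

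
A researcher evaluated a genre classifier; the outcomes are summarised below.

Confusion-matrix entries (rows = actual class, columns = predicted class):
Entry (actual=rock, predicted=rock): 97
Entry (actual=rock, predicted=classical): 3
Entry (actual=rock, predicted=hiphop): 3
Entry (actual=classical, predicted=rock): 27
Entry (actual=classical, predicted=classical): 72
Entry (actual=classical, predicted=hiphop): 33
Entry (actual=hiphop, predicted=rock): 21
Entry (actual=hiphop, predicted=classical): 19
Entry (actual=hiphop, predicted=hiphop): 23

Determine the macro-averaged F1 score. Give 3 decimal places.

0.599

Per-class F1 score (2·TP/(2·TP+FP+FN)):
  rock: TP=97, FP=27+21=48, FN=3+3=6 → 194/248 = 0.7823
  classical: TP=72, FP=3+19=22, FN=27+33=60 → 144/226 = 0.6372
  hiphop: TP=23, FP=3+33=36, FN=21+19=40 → 46/122 = 0.3770
Macro-F1 score = mean = (0.7823 + 0.6372 + 0.3770) / 3 = 0.599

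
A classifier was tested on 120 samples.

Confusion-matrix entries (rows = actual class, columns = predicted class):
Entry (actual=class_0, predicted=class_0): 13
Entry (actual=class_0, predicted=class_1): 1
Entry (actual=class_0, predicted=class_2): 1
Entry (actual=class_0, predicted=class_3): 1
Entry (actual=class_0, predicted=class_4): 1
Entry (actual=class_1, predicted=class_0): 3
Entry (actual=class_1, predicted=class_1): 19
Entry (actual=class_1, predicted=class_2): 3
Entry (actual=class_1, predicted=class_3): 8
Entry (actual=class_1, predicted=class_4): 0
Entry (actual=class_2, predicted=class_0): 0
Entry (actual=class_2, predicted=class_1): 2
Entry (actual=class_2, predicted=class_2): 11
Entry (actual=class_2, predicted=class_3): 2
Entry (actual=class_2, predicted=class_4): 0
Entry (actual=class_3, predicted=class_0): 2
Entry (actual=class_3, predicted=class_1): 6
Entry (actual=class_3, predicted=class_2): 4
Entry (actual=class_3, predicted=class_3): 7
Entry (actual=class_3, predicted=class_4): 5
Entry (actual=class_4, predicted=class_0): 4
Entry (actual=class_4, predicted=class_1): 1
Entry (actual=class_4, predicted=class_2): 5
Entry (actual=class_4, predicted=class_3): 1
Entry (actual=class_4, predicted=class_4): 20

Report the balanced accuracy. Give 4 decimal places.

0.6021

Balanced accuracy = mean of per-class recall.
  class_0: recall = 13/17 = 0.76471
  class_1: recall = 19/33 = 0.57576
  class_2: recall = 11/15 = 0.73333
  class_3: recall = 7/24 = 0.29167
  class_4: recall = 20/31 = 0.64516
Mean = (0.76471 + 0.57576 + 0.73333 + 0.29167 + 0.64516) / 5 = 0.6021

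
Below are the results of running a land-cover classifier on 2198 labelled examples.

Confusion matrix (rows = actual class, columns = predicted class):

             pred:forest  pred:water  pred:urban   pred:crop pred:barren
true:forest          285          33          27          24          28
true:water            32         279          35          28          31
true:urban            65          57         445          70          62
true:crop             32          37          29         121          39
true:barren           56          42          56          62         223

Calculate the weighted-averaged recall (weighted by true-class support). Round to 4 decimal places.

0.6156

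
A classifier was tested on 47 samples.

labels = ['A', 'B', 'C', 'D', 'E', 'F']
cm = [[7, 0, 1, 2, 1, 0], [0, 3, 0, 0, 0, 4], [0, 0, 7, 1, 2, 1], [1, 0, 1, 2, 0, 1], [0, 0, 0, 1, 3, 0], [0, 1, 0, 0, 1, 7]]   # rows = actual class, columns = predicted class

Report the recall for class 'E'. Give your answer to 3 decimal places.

recall = TP/(TP+FN).
E: TP=3, FN=0+0+0+1+0=1 → 3/4 = 0.7500

0.750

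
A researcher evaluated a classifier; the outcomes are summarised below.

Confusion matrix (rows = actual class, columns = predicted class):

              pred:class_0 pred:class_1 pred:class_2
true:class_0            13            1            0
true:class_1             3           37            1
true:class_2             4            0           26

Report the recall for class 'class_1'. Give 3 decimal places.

Take TP from the diagonal, FP from the rest of the 'class_1' prediction marginal, FN from the rest of the 'class_1' actual marginal.
recall = TP/(TP+FN).
class_1: TP=37, FN=3+1=4 → 37/41 = 0.9024

0.902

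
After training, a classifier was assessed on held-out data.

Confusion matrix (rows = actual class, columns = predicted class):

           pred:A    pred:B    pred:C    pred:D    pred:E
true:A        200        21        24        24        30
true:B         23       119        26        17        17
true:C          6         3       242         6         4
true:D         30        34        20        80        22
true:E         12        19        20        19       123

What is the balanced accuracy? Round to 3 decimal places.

Balanced accuracy = mean of per-class recall.
  A: recall = 200/299 = 0.6689
  B: recall = 119/202 = 0.5891
  C: recall = 242/261 = 0.9272
  D: recall = 80/186 = 0.4301
  E: recall = 123/193 = 0.6373
Mean = (0.6689 + 0.5891 + 0.9272 + 0.4301 + 0.6373) / 5 = 0.651

0.651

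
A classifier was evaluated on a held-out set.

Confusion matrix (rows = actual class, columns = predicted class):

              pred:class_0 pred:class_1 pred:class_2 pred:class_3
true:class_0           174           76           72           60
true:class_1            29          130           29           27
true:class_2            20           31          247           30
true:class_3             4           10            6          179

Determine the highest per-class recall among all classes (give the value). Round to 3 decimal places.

0.899

Per-class recall (TP/(TP+FN)):
  class_0: TP=174, FN=76+72+60=208 → 174/382 = 0.4555
  class_1: TP=130, FN=29+29+27=85 → 130/215 = 0.6047
  class_2: TP=247, FN=20+31+30=81 → 247/328 = 0.7530
  class_3: TP=179, FN=4+10+6=20 → 179/199 = 0.8995
Highest is class 'class_3' with recall = 0.899.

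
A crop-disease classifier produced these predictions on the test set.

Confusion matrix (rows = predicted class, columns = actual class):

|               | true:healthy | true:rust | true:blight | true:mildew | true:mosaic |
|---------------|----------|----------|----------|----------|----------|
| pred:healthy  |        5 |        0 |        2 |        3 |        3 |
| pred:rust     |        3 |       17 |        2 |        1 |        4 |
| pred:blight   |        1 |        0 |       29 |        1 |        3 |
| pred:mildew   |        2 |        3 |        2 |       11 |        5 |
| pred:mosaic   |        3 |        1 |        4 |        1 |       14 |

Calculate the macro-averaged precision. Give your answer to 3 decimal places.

0.591

Per-class precision (TP/(TP+FP)):
  healthy: TP=5, FP=0+2+3+3=8 → 5/13 = 0.3846
  rust: TP=17, FP=3+2+1+4=10 → 17/27 = 0.6296
  blight: TP=29, FP=1+0+1+3=5 → 29/34 = 0.8529
  mildew: TP=11, FP=2+3+2+5=12 → 11/23 = 0.4783
  mosaic: TP=14, FP=3+1+4+1=9 → 14/23 = 0.6087
Macro-precision = mean = (0.3846 + 0.6296 + 0.8529 + 0.4783 + 0.6087) / 5 = 0.591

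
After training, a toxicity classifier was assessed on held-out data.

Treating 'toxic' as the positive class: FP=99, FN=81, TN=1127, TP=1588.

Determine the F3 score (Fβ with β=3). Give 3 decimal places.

0.950

Fβ = (1+β²)·TP / ((1+β²)·TP + β²·FN + FP), with β²=9
= 10·1588 / (10·1588 + 9·81 + 99) = 0.950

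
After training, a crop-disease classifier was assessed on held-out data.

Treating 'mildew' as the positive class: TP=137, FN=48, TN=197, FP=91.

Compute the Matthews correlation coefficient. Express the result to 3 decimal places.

0.415

MCC = (TP·TN − FP·FN) / √((TP+FP)(TP+FN)(TN+FP)(TN+FN))
Numerator = 137·197 − 91·48 = 22621
Denominator = √(228·185·288·245) = √2976220800 = 54554.7505
MCC = 22621 / 54554.7505 = 0.415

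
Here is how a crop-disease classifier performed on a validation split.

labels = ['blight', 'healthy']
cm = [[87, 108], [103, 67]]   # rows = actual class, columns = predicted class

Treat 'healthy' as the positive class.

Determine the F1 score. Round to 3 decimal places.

0.388

Precision = TP/(TP+FP) = 67/175 = 0.3829
Recall = TP/(TP+FN) = 67/170 = 0.3941
F1 = 2·TP/(2·TP+FP+FN) = 134/345 = 0.388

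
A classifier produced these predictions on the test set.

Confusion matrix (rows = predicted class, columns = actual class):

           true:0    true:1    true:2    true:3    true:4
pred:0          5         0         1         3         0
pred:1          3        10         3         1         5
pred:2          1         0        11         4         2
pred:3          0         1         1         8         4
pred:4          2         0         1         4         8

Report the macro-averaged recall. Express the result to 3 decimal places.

0.566

Per-class recall (TP/(TP+FN)):
  0: TP=5, FN=3+1+0+2=6 → 5/11 = 0.4545
  1: TP=10, FN=0+0+1+0=1 → 10/11 = 0.9091
  2: TP=11, FN=1+3+1+1=6 → 11/17 = 0.6471
  3: TP=8, FN=3+1+4+4=12 → 8/20 = 0.4000
  4: TP=8, FN=0+5+2+4=11 → 8/19 = 0.4211
Macro-recall = mean = (0.4545 + 0.9091 + 0.6471 + 0.4000 + 0.4211) / 5 = 0.566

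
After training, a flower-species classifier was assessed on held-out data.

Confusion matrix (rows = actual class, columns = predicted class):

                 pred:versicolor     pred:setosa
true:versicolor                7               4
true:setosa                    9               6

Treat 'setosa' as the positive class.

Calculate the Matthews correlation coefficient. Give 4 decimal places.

0.0369

MCC = (TP·TN − FP·FN) / √((TP+FP)(TP+FN)(TN+FP)(TN+FN))
Numerator = 6·7 − 4·9 = 6
Denominator = √(10·15·11·16) = √26400 = 162.4808
MCC = 6 / 162.4808 = 0.0369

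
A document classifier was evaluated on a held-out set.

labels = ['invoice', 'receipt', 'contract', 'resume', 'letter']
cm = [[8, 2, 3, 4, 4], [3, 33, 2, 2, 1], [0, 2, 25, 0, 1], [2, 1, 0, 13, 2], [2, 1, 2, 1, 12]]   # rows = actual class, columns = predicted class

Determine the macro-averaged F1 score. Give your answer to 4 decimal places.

Per-class F1 score (2·TP/(2·TP+FP+FN)):
  invoice: TP=8, FP=3+0+2+2=7, FN=2+3+4+4=13 → 16/36 = 0.44444
  receipt: TP=33, FP=2+2+1+1=6, FN=3+2+2+1=8 → 66/80 = 0.82500
  contract: TP=25, FP=3+2+0+2=7, FN=0+2+0+1=3 → 50/60 = 0.83333
  resume: TP=13, FP=4+2+0+1=7, FN=2+1+0+2=5 → 26/38 = 0.68421
  letter: TP=12, FP=4+1+1+2=8, FN=2+1+2+1=6 → 24/38 = 0.63158
Macro-F1 score = mean = (0.44444 + 0.82500 + 0.83333 + 0.68421 + 0.63158) / 5 = 0.6837

0.6837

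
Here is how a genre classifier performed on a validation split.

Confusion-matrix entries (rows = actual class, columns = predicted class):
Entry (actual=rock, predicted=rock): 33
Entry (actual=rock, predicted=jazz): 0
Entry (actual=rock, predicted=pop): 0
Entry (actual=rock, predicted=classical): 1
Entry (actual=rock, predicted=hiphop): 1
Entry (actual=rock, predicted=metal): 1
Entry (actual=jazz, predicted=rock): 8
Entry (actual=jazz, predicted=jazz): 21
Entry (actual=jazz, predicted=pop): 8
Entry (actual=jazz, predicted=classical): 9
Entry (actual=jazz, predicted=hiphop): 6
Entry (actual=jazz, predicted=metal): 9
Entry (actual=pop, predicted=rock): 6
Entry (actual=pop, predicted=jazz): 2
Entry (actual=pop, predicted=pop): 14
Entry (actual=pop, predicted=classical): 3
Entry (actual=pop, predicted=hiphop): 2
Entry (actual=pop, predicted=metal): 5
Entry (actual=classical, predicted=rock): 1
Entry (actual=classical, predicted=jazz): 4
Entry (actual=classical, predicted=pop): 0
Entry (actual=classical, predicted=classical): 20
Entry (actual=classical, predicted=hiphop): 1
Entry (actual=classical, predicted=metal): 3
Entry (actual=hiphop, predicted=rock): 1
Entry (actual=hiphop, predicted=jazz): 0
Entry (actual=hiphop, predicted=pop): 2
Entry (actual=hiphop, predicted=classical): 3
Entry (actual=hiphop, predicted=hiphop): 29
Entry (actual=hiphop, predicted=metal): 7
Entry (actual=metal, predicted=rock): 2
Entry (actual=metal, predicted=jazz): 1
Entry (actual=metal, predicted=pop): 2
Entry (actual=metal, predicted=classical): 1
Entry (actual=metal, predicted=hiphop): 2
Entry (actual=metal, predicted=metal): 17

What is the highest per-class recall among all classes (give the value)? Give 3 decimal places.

0.917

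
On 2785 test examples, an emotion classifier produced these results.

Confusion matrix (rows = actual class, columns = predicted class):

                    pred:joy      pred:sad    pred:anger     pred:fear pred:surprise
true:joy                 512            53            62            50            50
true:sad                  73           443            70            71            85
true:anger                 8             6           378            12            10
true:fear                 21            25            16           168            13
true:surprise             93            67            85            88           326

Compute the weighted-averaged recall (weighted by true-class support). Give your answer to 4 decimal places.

0.6560

Per-class recall (TP/(TP+FN)):
  joy: TP=512, FN=53+62+50+50=215 → 512/727 = 0.70426
  sad: TP=443, FN=73+70+71+85=299 → 443/742 = 0.59704
  anger: TP=378, FN=8+6+12+10=36 → 378/414 = 0.91304
  fear: TP=168, FN=21+25+16+13=75 → 168/243 = 0.69136
  surprise: TP=326, FN=93+67+85+88=333 → 326/659 = 0.49469
Weighted-recall = Σ (supportᵢ/N)·recallᵢ with N=2785: (727/2785)·0.70426 + (742/2785)·0.59704 + (414/2785)·0.91304 + (243/2785)·0.69136 + (659/2785)·0.49469 = 0.6560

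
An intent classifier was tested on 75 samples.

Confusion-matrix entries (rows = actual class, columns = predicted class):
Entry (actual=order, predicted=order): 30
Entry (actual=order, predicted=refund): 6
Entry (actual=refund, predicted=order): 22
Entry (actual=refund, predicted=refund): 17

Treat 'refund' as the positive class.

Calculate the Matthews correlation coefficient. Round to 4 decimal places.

0.2917

MCC = (TP·TN − FP·FN) / √((TP+FP)(TP+FN)(TN+FP)(TN+FN))
Numerator = 17·30 − 6·22 = 378
Denominator = √(23·39·36·52) = √1679184 = 1295.8333
MCC = 378 / 1295.8333 = 0.2917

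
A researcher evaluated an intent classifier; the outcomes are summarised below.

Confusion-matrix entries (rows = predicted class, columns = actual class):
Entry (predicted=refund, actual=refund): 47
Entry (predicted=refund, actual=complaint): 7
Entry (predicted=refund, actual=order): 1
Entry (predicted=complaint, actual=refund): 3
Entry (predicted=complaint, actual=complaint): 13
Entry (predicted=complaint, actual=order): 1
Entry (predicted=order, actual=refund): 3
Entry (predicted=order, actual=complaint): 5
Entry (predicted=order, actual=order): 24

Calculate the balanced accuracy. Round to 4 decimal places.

0.7766

Balanced accuracy = mean of per-class recall.
  refund: recall = 47/53 = 0.88679
  complaint: recall = 13/25 = 0.52000
  order: recall = 24/26 = 0.92308
Mean = (0.88679 + 0.52000 + 0.92308) / 3 = 0.7766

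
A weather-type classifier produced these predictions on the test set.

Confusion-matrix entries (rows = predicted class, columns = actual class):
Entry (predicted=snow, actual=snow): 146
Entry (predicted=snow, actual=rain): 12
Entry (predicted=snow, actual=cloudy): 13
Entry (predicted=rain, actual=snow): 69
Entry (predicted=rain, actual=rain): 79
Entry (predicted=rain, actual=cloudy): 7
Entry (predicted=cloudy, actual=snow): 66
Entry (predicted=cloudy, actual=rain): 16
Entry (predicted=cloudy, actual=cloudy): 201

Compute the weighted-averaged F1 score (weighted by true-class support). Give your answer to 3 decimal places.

0.693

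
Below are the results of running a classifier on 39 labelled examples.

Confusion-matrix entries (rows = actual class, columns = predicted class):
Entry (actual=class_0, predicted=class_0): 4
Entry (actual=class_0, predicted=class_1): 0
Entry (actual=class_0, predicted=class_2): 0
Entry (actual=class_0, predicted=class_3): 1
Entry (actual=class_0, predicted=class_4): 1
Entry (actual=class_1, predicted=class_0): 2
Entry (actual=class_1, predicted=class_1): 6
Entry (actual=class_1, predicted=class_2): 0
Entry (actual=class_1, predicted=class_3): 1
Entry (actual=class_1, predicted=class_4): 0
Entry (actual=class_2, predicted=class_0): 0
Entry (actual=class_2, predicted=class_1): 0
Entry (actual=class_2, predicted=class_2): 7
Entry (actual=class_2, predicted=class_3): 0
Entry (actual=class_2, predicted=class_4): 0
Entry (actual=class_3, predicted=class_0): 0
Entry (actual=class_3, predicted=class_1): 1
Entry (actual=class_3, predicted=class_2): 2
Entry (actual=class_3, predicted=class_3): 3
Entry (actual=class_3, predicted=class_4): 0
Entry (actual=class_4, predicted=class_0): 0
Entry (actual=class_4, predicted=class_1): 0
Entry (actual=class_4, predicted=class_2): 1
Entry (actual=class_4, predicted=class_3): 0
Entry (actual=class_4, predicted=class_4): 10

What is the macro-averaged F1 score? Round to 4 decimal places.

Per-class F1 score (2·TP/(2·TP+FP+FN)):
  class_0: TP=4, FP=2+0+0+0=2, FN=0+0+1+1=2 → 8/12 = 0.66667
  class_1: TP=6, FP=0+0+1+0=1, FN=2+0+1+0=3 → 12/16 = 0.75000
  class_2: TP=7, FP=0+0+2+1=3, FN=0+0+0+0=0 → 14/17 = 0.82353
  class_3: TP=3, FP=1+1+0+0=2, FN=0+1+2+0=3 → 6/11 = 0.54545
  class_4: TP=10, FP=1+0+0+0=1, FN=0+0+1+0=1 → 20/22 = 0.90909
Macro-F1 score = mean = (0.66667 + 0.75000 + 0.82353 + 0.54545 + 0.90909) / 5 = 0.7389

0.7389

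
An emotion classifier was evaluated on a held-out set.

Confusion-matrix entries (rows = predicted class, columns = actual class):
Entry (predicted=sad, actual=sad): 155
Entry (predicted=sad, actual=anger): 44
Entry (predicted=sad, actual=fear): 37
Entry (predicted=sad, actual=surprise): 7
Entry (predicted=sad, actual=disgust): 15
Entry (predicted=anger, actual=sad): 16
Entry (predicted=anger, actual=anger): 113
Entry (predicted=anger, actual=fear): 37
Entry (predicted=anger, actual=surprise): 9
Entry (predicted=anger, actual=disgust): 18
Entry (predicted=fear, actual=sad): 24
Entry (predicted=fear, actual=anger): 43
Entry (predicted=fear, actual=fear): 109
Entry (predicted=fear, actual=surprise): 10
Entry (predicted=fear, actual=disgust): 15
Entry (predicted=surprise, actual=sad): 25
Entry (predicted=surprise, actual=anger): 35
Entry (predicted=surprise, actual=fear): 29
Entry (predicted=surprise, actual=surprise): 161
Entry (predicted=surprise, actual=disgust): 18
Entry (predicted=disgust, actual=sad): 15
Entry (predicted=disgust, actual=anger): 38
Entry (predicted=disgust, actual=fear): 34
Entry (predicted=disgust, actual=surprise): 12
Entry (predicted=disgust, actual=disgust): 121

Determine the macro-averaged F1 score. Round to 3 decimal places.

0.577

Per-class F1 score (2·TP/(2·TP+FP+FN)):
  sad: TP=155, FP=44+37+7+15=103, FN=16+24+25+15=80 → 310/493 = 0.6288
  anger: TP=113, FP=16+37+9+18=80, FN=44+43+35+38=160 → 226/466 = 0.4850
  fear: TP=109, FP=24+43+10+15=92, FN=37+37+29+34=137 → 218/447 = 0.4877
  surprise: TP=161, FP=25+35+29+18=107, FN=7+9+10+12=38 → 322/467 = 0.6895
  disgust: TP=121, FP=15+38+34+12=99, FN=15+18+15+18=66 → 242/407 = 0.5946
Macro-F1 score = mean = (0.6288 + 0.4850 + 0.4877 + 0.6895 + 0.5946) / 5 = 0.577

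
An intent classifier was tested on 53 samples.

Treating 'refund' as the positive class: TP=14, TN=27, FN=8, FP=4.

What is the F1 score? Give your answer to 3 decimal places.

0.700

Precision = TP/(TP+FP) = 14/18 = 0.7778
Recall = TP/(TP+FN) = 14/22 = 0.6364
F1 = 2·TP/(2·TP+FP+FN) = 28/40 = 0.700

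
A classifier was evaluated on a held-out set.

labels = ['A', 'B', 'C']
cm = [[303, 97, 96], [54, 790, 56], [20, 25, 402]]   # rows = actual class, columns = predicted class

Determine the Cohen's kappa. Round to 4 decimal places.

Observed agreement pₒ = trace/N = 1495/1843 = 0.81118
Expected agreement pₑ = Σ (rowᵢ·colᵢ)/N² = (496·377 + 900·912 + 447·554)/1843² = 0.36961
κ = (pₒ − pₑ)/(1 − pₑ) = (0.81118 − 0.36961)/(1 − 0.36961) = 0.7005

0.7005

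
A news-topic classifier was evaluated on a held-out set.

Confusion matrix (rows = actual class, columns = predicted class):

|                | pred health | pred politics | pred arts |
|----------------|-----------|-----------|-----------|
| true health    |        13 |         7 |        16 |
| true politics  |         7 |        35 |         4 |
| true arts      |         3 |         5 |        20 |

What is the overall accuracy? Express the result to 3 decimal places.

Accuracy = trace / total = (13+35+20=68) / 110 = 68/110 = 0.618

0.618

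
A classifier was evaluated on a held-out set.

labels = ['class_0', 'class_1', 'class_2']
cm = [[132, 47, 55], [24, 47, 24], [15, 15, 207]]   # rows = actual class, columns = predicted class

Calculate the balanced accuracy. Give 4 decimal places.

0.6441

Balanced accuracy = mean of per-class recall.
  class_0: recall = 132/234 = 0.56410
  class_1: recall = 47/95 = 0.49474
  class_2: recall = 207/237 = 0.87342
Mean = (0.56410 + 0.49474 + 0.87342) / 3 = 0.6441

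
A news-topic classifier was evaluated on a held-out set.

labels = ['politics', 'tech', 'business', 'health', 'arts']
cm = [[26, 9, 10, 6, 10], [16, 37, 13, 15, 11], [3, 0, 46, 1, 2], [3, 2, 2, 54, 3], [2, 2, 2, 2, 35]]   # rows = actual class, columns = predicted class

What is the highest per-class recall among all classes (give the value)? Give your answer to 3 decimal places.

0.885

Per-class recall (TP/(TP+FN)):
  politics: TP=26, FN=9+10+6+10=35 → 26/61 = 0.4262
  tech: TP=37, FN=16+13+15+11=55 → 37/92 = 0.4022
  business: TP=46, FN=3+0+1+2=6 → 46/52 = 0.8846
  health: TP=54, FN=3+2+2+3=10 → 54/64 = 0.8438
  arts: TP=35, FN=2+2+2+2=8 → 35/43 = 0.8140
Highest is class 'business' with recall = 0.885.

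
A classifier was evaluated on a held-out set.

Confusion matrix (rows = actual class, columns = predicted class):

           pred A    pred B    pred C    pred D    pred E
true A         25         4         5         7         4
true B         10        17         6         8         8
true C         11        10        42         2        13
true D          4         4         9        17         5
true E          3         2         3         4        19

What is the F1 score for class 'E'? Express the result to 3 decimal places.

One-vs-rest for 'E': TP = diagonal; FP = other classes predicted 'E'; FN = 'E' predicted as other.
F1 score = 2·TP/(2·TP+FP+FN).
E: TP=19, FP=4+8+13+5=30, FN=3+2+3+4=12 → 38/80 = 0.4750

0.475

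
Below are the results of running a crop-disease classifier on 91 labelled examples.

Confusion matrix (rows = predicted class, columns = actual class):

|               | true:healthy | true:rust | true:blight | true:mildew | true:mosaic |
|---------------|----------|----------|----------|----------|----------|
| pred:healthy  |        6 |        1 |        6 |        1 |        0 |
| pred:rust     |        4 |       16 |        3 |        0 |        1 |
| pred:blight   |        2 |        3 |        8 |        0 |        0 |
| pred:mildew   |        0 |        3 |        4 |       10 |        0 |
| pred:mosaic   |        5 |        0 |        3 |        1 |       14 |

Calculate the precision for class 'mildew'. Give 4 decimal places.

0.5882

Take TP from the diagonal, FP from the rest of the 'mildew' prediction marginal, FN from the rest of the 'mildew' actual marginal.
precision = TP/(TP+FP).
mildew: TP=10, FP=0+3+4+0=7 → 10/17 = 0.58824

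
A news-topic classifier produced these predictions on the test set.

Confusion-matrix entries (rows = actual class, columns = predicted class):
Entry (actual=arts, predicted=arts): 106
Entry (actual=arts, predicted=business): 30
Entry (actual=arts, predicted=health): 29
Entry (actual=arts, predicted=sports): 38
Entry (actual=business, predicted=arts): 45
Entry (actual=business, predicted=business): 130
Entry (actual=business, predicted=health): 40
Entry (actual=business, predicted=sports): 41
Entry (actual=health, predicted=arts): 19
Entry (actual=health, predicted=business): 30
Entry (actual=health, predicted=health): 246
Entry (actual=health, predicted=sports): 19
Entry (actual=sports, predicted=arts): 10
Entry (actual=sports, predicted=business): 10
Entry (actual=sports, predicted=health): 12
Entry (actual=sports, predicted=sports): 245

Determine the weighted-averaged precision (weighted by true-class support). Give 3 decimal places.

Per-class precision (TP/(TP+FP)):
  arts: TP=106, FP=45+19+10=74 → 106/180 = 0.5889
  business: TP=130, FP=30+30+10=70 → 130/200 = 0.6500
  health: TP=246, FP=29+40+12=81 → 246/327 = 0.7523
  sports: TP=245, FP=38+41+19=98 → 245/343 = 0.7143
Weighted-precision = Σ (supportᵢ/N)·precisionᵢ with N=1050: (203/1050)·0.5889 + (256/1050)·0.6500 + (314/1050)·0.7523 + (277/1050)·0.7143 = 0.686

0.686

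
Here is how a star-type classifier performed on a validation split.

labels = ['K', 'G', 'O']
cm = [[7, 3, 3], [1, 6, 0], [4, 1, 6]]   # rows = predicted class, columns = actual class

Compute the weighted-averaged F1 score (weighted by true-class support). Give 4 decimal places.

Per-class F1 score (2·TP/(2·TP+FP+FN)):
  K: TP=7, FP=3+3=6, FN=1+4=5 → 14/25 = 0.56000
  G: TP=6, FP=1+0=1, FN=3+1=4 → 12/17 = 0.70588
  O: TP=6, FP=4+1=5, FN=3+0=3 → 12/20 = 0.60000
Weighted-F1 score = Σ (supportᵢ/N)·F1 scoreᵢ with N=31: (12/31)·0.56000 + (10/31)·0.70588 + (9/31)·0.60000 = 0.6187

0.6187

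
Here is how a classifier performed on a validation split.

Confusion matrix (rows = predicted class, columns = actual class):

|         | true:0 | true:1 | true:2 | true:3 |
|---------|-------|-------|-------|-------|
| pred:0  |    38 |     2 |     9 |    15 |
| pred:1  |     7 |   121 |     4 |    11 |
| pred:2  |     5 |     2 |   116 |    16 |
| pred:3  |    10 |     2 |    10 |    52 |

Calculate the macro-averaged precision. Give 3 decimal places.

Per-class precision (TP/(TP+FP)):
  0: TP=38, FP=2+9+15=26 → 38/64 = 0.5938
  1: TP=121, FP=7+4+11=22 → 121/143 = 0.8462
  2: TP=116, FP=5+2+16=23 → 116/139 = 0.8345
  3: TP=52, FP=10+2+10=22 → 52/74 = 0.7027
Macro-precision = mean = (0.5938 + 0.8462 + 0.8345 + 0.7027) / 4 = 0.744

0.744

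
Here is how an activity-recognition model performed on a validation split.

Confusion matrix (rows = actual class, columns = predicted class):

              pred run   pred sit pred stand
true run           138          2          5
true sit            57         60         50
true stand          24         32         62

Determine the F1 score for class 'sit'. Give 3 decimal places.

0.460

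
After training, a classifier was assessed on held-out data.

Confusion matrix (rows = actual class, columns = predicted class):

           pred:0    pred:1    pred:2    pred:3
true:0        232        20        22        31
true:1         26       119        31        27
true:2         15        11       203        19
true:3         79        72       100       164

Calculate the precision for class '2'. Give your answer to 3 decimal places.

0.570

Take TP from the diagonal, FP from the rest of the '2' prediction marginal, FN from the rest of the '2' actual marginal.
precision = TP/(TP+FP).
2: TP=203, FP=22+31+100=153 → 203/356 = 0.5702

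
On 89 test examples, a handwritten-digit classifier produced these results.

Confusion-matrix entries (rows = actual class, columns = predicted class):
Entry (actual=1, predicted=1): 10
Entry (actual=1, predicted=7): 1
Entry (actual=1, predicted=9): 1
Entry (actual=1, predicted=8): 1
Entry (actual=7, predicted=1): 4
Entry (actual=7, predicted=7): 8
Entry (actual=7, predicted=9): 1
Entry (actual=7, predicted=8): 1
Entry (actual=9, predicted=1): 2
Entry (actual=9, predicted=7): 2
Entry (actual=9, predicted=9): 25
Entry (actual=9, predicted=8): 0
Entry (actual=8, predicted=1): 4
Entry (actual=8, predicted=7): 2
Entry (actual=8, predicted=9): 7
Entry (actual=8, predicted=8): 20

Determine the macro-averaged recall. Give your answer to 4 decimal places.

0.7022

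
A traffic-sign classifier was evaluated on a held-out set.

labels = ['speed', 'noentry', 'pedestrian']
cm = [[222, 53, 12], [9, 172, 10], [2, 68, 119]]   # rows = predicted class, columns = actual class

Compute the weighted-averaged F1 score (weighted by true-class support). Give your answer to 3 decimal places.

0.763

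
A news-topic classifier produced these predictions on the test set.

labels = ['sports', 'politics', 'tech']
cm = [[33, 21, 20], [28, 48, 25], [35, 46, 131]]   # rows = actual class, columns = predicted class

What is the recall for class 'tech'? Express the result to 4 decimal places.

0.6179

recall = TP/(TP+FN).
tech: TP=131, FN=35+46=81 → 131/212 = 0.61792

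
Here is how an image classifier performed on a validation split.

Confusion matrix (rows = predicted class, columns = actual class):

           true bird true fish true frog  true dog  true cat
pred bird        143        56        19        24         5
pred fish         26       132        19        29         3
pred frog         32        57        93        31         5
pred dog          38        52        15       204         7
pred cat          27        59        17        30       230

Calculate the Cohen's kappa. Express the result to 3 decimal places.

0.491

Observed agreement pₒ = trace/N = 802/1353 = 0.5928
Expected agreement pₑ = Σ (rowᵢ·colᵢ)/N² = (266·247 + 356·209 + 163·218 + 318·316 + 250·363)/1353² = 0.2004
κ = (pₒ − pₑ)/(1 − pₑ) = (0.5928 − 0.2004)/(1 − 0.2004) = 0.491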